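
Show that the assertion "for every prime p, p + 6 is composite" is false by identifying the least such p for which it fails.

p = 5

A counterexample is any prime p such that p + 6 is prime; we check each in order.
p = 2: p + 6 = 8 = 2 × 4, composite.
p = 3: p + 6 = 9 = 3 × 3, composite.
p = 5: p + 6 = 11, prime — not composite.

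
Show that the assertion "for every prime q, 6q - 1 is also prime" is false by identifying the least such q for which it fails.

q = 11

q = 2: 6q - 1 = 11, prime.
q = 3: 6q - 1 = 17, prime.
q = 5: 6q - 1 = 29, prime.
q = 7: 6q - 1 = 41, prime.
q = 11: 6q - 1 = 65 = 5 × 13, not prime.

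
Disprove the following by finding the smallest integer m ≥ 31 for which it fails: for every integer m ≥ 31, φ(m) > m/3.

m = 36

A counterexample is any integer m ≥ 31 such that the claim fails; we check each in order.
The first 5 eligible values, up to m = 35, all satisfy the conclusion.
m = 36: φ(36) = 12 and 36/3 = 12, so φ(36) ≤ 36/3.
Hence m = 36 is a counterexample.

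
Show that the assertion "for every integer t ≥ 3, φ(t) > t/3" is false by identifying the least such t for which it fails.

Check each integer t ≥ 3 in order until the claim fails.
t = 3: φ(3) = 2 and 3/3 = 1, so φ(3) > 3/3.
t = 4: φ(4) = 2 and 4/3 = 4/3, so φ(4) > 4/3.
t = 5: φ(5) = 4 and 5/3 = 5/3, so φ(5) > 5/3.
t = 6: φ(6) = 2 and 6/3 = 2, so φ(6) ≤ 6/3.
Hence t = 6 is a counterexample.

t = 6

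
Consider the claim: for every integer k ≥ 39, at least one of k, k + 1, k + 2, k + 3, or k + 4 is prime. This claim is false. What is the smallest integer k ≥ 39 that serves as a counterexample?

For k = 39, 40, 41, 42, 43, 44, 45, 46, 47 the conclusion holds.
k = 48: 48 = 2 × 24; 49 = 7 × 7; 50 = 2 × 25; 51 = 3 × 17; 52 = 2 × 26 — all composite.

k = 48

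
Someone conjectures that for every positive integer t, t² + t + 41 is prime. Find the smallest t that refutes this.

We need the least positive integer t for which t² + t + 41 is not prime.
For t = 1, 2, 3, 4, …, 37, 38, 39 the conclusion holds.
t = 40: t² + t + 41 = 1681 = 41 × 41, composite.

t = 40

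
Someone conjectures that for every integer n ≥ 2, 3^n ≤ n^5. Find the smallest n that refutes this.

n = 11

We need the least integer n ≥ 2 for which 3^n > n^5.
The first 9 eligible values, up to n = 10, all satisfy the conclusion.
n = 11: 3^n = 177147 and n^5 = 161051, so 177147 > 161051.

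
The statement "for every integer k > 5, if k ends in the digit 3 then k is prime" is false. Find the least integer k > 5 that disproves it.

k = 13: 13 ends in 3 and is prime.
k = 23: 23 ends in 3 and is prime.
k = 33: 33 ends in 3; 33 = 3 × 11, composite.

k = 33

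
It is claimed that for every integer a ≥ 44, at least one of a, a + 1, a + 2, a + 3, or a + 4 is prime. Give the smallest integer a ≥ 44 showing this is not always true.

Check each integer a ≥ 44 in order until a, a + 1, a + 2, a + 3, a + 4 are all composite.
The first 4 eligible values, up to a = 47, all satisfy the conclusion.
a = 48: 48 = 2 × 24; 49 = 7 × 7; 50 = 2 × 25; 51 = 3 × 17; 52 = 2 × 26 — all composite.
So a = 48 is the smallest counterexample.

a = 48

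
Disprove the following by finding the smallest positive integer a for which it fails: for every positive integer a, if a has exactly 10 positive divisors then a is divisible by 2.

a = 405

A counterexample is any positive integer a such that a has exactly 10 positive divisors but a is not divisible by 2; we check each in order.
For a = 48, 80, 112, 162, 176, 208, 272, 304, 368 the conclusion holds.
a = 405: τ(405) = 10; 405 mod 2 = 1.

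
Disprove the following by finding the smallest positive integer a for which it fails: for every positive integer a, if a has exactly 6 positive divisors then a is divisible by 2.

a = 45

We need the least positive integer a for which a has exactly 6 positive divisors but a is not divisible by 2.
The first 6 eligible values, up to a = 44, all satisfy the conclusion.
a = 45: τ(45) = 6; 45 mod 2 = 1.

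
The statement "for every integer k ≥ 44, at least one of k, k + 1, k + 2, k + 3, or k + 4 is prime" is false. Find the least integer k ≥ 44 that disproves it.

We need the least integer k ≥ 44 for which k, k + 1, k + 2, k + 3, k + 4 are all composite.
k = 44: 47 is prime.
k = 45: 47 is prime.
k = 46: 47 is prime.
k = 47: 47 is prime.
k = 48: 48 = 2 × 24; 49 = 7 × 7; 50 = 2 × 25; 51 = 3 × 17; 52 = 2 × 26 — all composite.
So k = 48 is the smallest counterexample.

k = 48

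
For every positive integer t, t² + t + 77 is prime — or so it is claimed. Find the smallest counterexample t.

t = 6

t = 1: t² + t + 77 = 79, prime.
t = 2: t² + t + 77 = 83, prime.
t = 3: t² + t + 77 = 89, prime.
t = 4: t² + t + 77 = 97, prime.
t = 5: t² + t + 77 = 107, prime.
t = 6: t² + t + 77 = 119 = 7 × 17, composite.
So t = 6 is the smallest counterexample.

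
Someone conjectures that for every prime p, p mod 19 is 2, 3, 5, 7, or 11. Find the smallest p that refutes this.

A counterexample is any prime p such that the claim fails; we check each in order.
p = 2: 2 mod 19 = 2.
p = 3: 3 mod 19 = 3.
p = 5: 5 mod 19 = 5.
p = 7: 7 mod 19 = 7.
p = 11: 11 mod 19 = 11.
p = 13: 13 mod 19 = 13 — not in {2, 3, 5, 7, 11}.

p = 13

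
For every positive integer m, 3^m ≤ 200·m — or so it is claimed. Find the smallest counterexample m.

Check each positive integer m in order until 3^m > 200·m.
For m = 1, 2, 3, 4, 5, 6 the conclusion holds.
m = 7: 3^m = 2187 and 200·m = 1400, so 2187 > 1400.
So m = 7 is the smallest counterexample.

m = 7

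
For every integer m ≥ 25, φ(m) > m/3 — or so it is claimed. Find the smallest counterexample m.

m = 30

A counterexample is any integer m ≥ 25 such that the claim fails; we check each in order.
The first 5 eligible values, up to m = 29, all satisfy the conclusion.
m = 30: φ(30) = 8 and 30/3 = 10, so φ(30) ≤ 30/3.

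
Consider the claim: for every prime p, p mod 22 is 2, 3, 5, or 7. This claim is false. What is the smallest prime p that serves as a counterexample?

The first 4 eligible values, up to p = 7, all satisfy the conclusion.
p = 11: 11 mod 22 = 11 — not in {2, 3, 5, 7}.
Hence p = 11 is a counterexample.

p = 11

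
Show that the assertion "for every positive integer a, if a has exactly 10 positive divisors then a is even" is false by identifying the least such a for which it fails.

Check each positive integer a in order until a has exactly 10 positive divisors but a is odd.
For a = 48, 80, 112, 162, 176, 208, 272, 304, 368 the conclusion holds.
a = 405: divisors of 405: 10 divisors; 405 is odd.
Hence a = 405 is a counterexample.

a = 405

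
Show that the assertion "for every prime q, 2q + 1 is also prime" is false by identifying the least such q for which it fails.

We need the least prime q for which 2q + 1 is not prime.
For q = 2, 3, 5 the conclusion holds.
q = 7: 2q + 1 = 15 = 3 × 5, not prime.

q = 7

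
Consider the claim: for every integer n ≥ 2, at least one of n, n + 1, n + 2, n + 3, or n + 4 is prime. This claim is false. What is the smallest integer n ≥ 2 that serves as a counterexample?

n = 24

We need the least integer n ≥ 2 for which n, n + 1, n + 2, n + 3, n + 4 are all composite.
The first 22 eligible values, up to n = 23, all satisfy the conclusion.
n = 24: 24 = 2 × 12; 25 = 5 × 5; 26 = 2 × 13; 27 = 3 × 9; 28 = 2 × 14 — all composite.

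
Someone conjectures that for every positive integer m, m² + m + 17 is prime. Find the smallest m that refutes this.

A counterexample is any positive integer m such that m² + m + 17 is not prime; we check each in order.
The first 15 eligible values, up to m = 15, all satisfy the conclusion.
m = 16: m² + m + 17 = 289 = 17 × 17, composite.
Hence m = 16 is a counterexample.

m = 16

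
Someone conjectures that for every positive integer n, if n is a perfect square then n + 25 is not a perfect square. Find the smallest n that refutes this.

A counterexample is any positive integer n such that n is a perfect square but n + 25 is a perfect square; we check each in order.
The first 11 eligible values, up to n = 121, all satisfy the conclusion.
n = 144: 144 = 12² and 144 + 25 = 169 = 13².

n = 144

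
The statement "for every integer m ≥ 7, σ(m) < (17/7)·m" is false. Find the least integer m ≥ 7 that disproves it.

The first 17 eligible values, up to m = 23, all satisfy the conclusion.
m = 24: σ(24) = 60; 60 ≥ 408/7.

m = 24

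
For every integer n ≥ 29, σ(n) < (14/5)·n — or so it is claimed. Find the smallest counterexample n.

A counterexample is any integer n ≥ 29 such that the claim fails; we check each in order.
For n = 29, 30, 31, 32, …, 57, 58, 59 the conclusion holds.
n = 60: σ(60) = 168; 168 ≥ 168.
Thus n = 60 disproves the claim, and no smaller n works.

n = 60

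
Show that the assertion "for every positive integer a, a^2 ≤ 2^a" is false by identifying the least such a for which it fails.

a = 3

Check each positive integer a in order until a^2 > 2^a.
For a = 1, 2 the conclusion holds.
a = 3: a^2 = 9 and 2^a = 8, so 9 > 8.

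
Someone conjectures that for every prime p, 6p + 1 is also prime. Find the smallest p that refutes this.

p = 19

The first 7 eligible values, up to p = 17, all satisfy the conclusion.
p = 19: 6p + 1 = 115 = 5 × 23, not prime.
Thus p = 19 disproves the claim, and no smaller p works.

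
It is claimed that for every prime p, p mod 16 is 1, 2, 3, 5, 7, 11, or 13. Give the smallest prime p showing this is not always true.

For p = 2, 3, 5, 7, 11, 13, 17, 19, 23, 29 the conclusion holds.
p = 31: 31 mod 16 = 15 — not in {1, 2, 3, 5, 7, 11, 13}.

p = 31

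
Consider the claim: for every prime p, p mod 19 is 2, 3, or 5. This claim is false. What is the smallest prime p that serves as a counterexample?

p = 7

For p = 2, 3, 5 the conclusion holds.
p = 7: 7 mod 19 = 7 — not in {2, 3, 5}.
So p = 7 is the smallest counterexample.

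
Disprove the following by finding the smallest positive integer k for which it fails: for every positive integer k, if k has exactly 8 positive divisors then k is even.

k = 105

For k = 24, 30, 40, 42, …, 88, 102, 104 the conclusion holds.
k = 105: divisors of 105: 1, 3, 5, 7, 15, 21, 35, 105; 105 is odd.
Hence k = 105 is a counterexample.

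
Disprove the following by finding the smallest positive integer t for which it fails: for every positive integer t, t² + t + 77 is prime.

A counterexample is any positive integer t such that t² + t + 77 is not prime; we check each in order.
t = 1: t² + t + 77 = 79, prime.
t = 2: t² + t + 77 = 83, prime.
t = 3: t² + t + 77 = 89, prime.
t = 4: t² + t + 77 = 97, prime.
t = 5: t² + t + 77 = 107, prime.
t = 6: t² + t + 77 = 119 = 7 × 17, composite.

t = 6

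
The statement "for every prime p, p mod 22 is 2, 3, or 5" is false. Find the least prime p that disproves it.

p = 7

A counterexample is any prime p such that the claim fails; we check each in order.
For p = 2, 3, 5 the conclusion holds.
p = 7: 7 mod 22 = 7 — not in {2, 3, 5}.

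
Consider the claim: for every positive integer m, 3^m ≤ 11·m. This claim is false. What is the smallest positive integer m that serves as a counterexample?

m = 4

Check each positive integer m in order until 3^m > 11·m.
For m = 1, 2, 3 the conclusion holds.
m = 4: 3^m = 81 and 11·m = 44, so 81 > 44.
So m = 4 is the smallest counterexample.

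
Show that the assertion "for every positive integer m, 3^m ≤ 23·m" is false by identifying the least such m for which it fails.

m = 5

We need the least positive integer m for which 3^m > 23·m.
For m = 1, 2, 3, 4 the conclusion holds.
m = 5: 3^m = 243 and 23·m = 115, so 243 > 115.
So m = 5 is the smallest counterexample.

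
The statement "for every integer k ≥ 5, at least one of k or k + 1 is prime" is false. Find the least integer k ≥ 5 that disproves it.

For k = 5, 6, 7 the conclusion holds.
k = 8: 8 = 2 × 4; 9 = 3 × 3 — both composite.

k = 8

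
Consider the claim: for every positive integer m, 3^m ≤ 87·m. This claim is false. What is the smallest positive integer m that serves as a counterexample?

We need the least positive integer m for which 3^m > 87·m.
m = 1: 3^m = 3 and 87·m = 87, so 3 ≤ 87.
m = 2: 3^m = 9 and 87·m = 174, so 9 ≤ 174.
m = 3: 3^m = 27 and 87·m = 261, so 27 ≤ 261.
m = 4: 3^m = 81 and 87·m = 348, so 81 ≤ 348.
m = 5: 3^m = 243 and 87·m = 435, so 243 ≤ 435.
m = 6: 3^m = 729 and 87·m = 522, so 729 > 522.
Thus m = 6 disproves the claim, and no smaller m works.

m = 6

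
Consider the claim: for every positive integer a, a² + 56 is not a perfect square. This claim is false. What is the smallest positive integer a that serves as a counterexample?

a = 5

For a = 1, 2, 3, 4 the conclusion holds.
a = 5: 5² + 56 = 81 = 9², a perfect square.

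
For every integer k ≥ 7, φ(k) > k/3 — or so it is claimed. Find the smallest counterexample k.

For k = 7, 8, 9, 10, 11 the conclusion holds.
k = 12: φ(12) = 4 and 12/3 = 4, so φ(12) ≤ 12/3.
So k = 12 is the smallest counterexample.

k = 12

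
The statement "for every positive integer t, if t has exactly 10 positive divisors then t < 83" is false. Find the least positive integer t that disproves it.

t = 112

For t = 48, 80 the conclusion holds.
t = 112: τ(112) = 10; 112 ≥ 83.
So t = 112 is the smallest counterexample.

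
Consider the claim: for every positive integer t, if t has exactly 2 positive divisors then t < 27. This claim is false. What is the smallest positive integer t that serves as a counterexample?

We need the least positive integer t for which t has exactly 2 positive divisors but the claim fails.
The first 9 eligible values, up to t = 23, all satisfy the conclusion.
t = 29: τ(29) = 2; 29 ≥ 27.

t = 29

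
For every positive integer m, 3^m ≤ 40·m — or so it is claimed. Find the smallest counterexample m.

A counterexample is any positive integer m such that 3^m > 40·m; we check each in order.
m = 1: 3^m = 3 and 40·m = 40, so 3 ≤ 40.
m = 2: 3^m = 9 and 40·m = 80, so 9 ≤ 80.
m = 3: 3^m = 27 and 40·m = 120, so 27 ≤ 120.
m = 4: 3^m = 81 and 40·m = 160, so 81 ≤ 160.
m = 5: 3^m = 243 and 40·m = 200, so 243 > 200.

m = 5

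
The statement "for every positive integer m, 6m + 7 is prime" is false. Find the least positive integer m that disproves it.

Check each positive integer m in order until 6m + 7 is not prime.
m = 1: 6m + 7 = 13, prime.
m = 2: 6m + 7 = 19, prime.
m = 3: 6m + 7 = 25 = 5 × 5, composite.

m = 3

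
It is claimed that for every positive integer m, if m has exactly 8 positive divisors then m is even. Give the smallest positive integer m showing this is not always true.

m = 105

We need the least positive integer m for which m has exactly 8 positive divisors but m is odd.
For m = 24, 30, 40, 42, …, 88, 102, 104 the conclusion holds.
m = 105: divisors of 105: 1, 3, 5, 7, 15, 21, 35, 105; 105 is odd.
Hence m = 105 is a counterexample.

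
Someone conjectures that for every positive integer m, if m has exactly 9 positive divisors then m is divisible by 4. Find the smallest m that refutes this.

m = 225

We need the least positive integer m for which m has exactly 9 positive divisors but m is not divisible by 4.
m = 36: τ(36) = 9; 36 mod 4 = 0.
m = 100: τ(100) = 9; 100 mod 4 = 0.
m = 196: τ(196) = 9; 196 mod 4 = 0.
m = 225: τ(225) = 9; 225 mod 4 = 1.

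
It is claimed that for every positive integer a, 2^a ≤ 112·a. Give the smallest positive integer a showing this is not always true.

We need the least positive integer a for which 2^a > 112·a.
For a = 1, 2, 3, 4, 5, 6, 7, 8, 9, 10 the conclusion holds.
a = 11: 2^a = 2048 and 112·a = 1232, so 2048 > 1232.
Thus a = 11 disproves the claim, and no smaller a works.

a = 11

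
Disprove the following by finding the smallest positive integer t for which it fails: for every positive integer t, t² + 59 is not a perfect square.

For t = 1, 2, 3, 4, …, 26, 27, 28 the conclusion holds.
t = 29: 29² + 59 = 900 = 30², a perfect square.

t = 29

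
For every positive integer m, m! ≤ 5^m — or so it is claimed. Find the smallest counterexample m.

We need the least positive integer m for which m! > 5^m.
The first 11 eligible values, up to m = 11, all satisfy the conclusion.
m = 12: m! = 479001600 and 5^m = 244140625, so 479001600 > 244140625.

m = 12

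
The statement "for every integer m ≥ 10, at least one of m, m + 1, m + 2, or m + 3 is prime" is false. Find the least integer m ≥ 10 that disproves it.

m = 24

For m = 10, 11, 12, 13, …, 21, 22, 23 the conclusion holds.
m = 24: 24 = 2 × 12; 25 = 5 × 5; 26 = 2 × 13; 27 = 3 × 9 — all composite.
Hence m = 24 is a counterexample.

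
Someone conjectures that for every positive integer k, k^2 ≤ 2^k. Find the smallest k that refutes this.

k = 3

k = 1: k^2 = 1 and 2^k = 2, so 1 ≤ 2.
k = 2: k^2 = 4 and 2^k = 4, so 4 ≤ 4.
k = 3: k^2 = 9 and 2^k = 8, so 9 > 8.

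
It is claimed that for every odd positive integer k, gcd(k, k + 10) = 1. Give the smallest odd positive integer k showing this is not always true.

k = 5

Check each odd positive integer k in order until gcd(k, k + 10) > 1.
For k = 1, 3 the conclusion holds.
k = 5: gcd(5, 15) = 5.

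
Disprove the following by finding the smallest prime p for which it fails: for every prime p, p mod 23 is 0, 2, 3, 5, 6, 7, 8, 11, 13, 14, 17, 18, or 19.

p = 43

A counterexample is any prime p such that the claim fails; we check each in order.
For p = 2, 3, 5, 7, …, 31, 37, 41 the conclusion holds.
p = 43: 43 mod 23 = 20 — not in {0, 2, 3, 5, 6, 7, 8, 11, 13, 14, 17, 18, 19}.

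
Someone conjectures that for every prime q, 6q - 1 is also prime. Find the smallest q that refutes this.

q = 11

Check each prime q in order until 6q - 1 is not prime.
The first 4 eligible values, up to q = 7, all satisfy the conclusion.
q = 11: 6q - 1 = 65 = 5 × 13, not prime.
So q = 11 is the smallest counterexample.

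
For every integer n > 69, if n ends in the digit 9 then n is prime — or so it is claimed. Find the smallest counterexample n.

A counterexample is any integer n > 69 such that n ends in the digit 9 but n is not prime; we check each in order.
For n = 79, 89 the conclusion holds.
n = 99: 99 ends in 9; 99 = 3 × 33, composite.
Thus n = 99 disproves the claim, and no smaller n works.

n = 99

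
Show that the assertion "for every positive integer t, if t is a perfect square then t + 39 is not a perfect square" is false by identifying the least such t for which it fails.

t = 25

For t = 1, 4, 9, 16 the conclusion holds.
t = 25: 25 = 5² and 25 + 39 = 64 = 8².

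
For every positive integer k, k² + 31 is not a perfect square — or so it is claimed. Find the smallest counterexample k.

k = 15

For k = 1, 2, 3, 4, …, 12, 13, 14 the conclusion holds.
k = 15: 15² + 31 = 256 = 16², a perfect square.
Thus k = 15 disproves the claim, and no smaller k works.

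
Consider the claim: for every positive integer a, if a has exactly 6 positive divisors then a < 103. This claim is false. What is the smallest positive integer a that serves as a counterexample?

a = 116

Check each positive integer a in order until a has exactly 6 positive divisors but the claim fails.
The first 16 eligible values, up to a = 99, all satisfy the conclusion.
a = 116: τ(116) = 6; 116 ≥ 103.
So a = 116 is the smallest counterexample.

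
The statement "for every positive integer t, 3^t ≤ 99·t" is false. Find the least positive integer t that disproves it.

A counterexample is any positive integer t such that 3^t > 99·t; we check each in order.
The first 5 eligible values, up to t = 5, all satisfy the conclusion.
t = 6: 3^t = 729 and 99·t = 594, so 729 > 594.

t = 6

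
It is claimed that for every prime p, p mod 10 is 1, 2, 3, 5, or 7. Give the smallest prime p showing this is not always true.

p = 19

The first 7 eligible values, up to p = 17, all satisfy the conclusion.
p = 19: 19 mod 10 = 9 — not in {1, 2, 3, 5, 7}.
So p = 19 is the smallest counterexample.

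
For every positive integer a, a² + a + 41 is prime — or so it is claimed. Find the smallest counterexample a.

Check each positive integer a in order until a² + a + 41 is not prime.
The first 39 eligible values, up to a = 39, all satisfy the conclusion.
a = 40: a² + a + 41 = 1681 = 41 × 41, composite.
So a = 40 is the smallest counterexample.

a = 40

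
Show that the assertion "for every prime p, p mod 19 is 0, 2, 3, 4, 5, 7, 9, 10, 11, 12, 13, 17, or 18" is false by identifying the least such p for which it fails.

For p = 2, 3, 5, 7, …, 41, 43, 47 the conclusion holds.
p = 53: 53 mod 19 = 15 — not in {0, 2, 3, 4, 5, 7, 9, 10, 11, 12, 13, 17, 18}.
Thus p = 53 disproves the claim, and no smaller p works.

p = 53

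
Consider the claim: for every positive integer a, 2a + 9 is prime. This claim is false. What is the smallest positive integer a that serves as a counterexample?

A counterexample is any positive integer a such that 2a + 9 is not prime; we check each in order.
a = 1: 2a + 9 = 11, prime.
a = 2: 2a + 9 = 13, prime.
a = 3: 2a + 9 = 15 = 3 × 5, composite.
So a = 3 is the smallest counterexample.

a = 3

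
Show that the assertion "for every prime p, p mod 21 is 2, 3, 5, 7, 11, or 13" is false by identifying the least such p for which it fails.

We need the least prime p for which the claim fails.
The first 6 eligible values, up to p = 13, all satisfy the conclusion.
p = 17: 17 mod 21 = 17 — not in {2, 3, 5, 7, 11, 13}.
So p = 17 is the smallest counterexample.

p = 17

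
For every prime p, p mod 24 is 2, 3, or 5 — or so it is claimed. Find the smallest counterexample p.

Check each prime p in order until the claim fails.
p = 2: 2 mod 24 = 2.
p = 3: 3 mod 24 = 3.
p = 5: 5 mod 24 = 5.
p = 7: 7 mod 24 = 7 — not in {2, 3, 5}.

p = 7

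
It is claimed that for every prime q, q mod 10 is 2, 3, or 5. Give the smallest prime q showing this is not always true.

q = 7

We need the least prime q for which the claim fails.
q = 2: 2 mod 10 = 2.
q = 3: 3 mod 10 = 3.
q = 5: 5 mod 10 = 5.
q = 7: 7 mod 10 = 7 — not in {2, 3, 5}.
So q = 7 is the smallest counterexample.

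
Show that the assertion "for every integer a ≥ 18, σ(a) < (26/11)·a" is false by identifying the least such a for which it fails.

a = 24

a = 18: σ(18) = 39; 39 < 468/11.
a = 19: σ(19) = 20; 20 < 494/11.
a = 20: σ(20) = 42; 42 < 520/11.
a = 21: σ(21) = 32; 32 < 546/11.
a = 22: σ(22) = 36; 36 < 52.
a = 23: σ(23) = 24; 24 < 598/11.
a = 24: σ(24) = 60; 60 ≥ 624/11.
Thus a = 24 disproves the claim, and no smaller a works.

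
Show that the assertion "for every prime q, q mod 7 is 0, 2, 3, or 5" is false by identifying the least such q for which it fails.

Check each prime q in order until the claim fails.
The first 4 eligible values, up to q = 7, all satisfy the conclusion.
q = 11: 11 mod 7 = 4 — not in {0, 2, 3, 5}.
Hence q = 11 is a counterexample.

q = 11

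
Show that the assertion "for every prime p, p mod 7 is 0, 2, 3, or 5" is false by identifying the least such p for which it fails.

p = 11

A counterexample is any prime p such that the claim fails; we check each in order.
The first 4 eligible values, up to p = 7, all satisfy the conclusion.
p = 11: 11 mod 7 = 4 — not in {0, 2, 3, 5}.
Thus p = 11 disproves the claim, and no smaller p works.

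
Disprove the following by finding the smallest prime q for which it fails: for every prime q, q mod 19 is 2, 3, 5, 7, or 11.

q = 13

Check each prime q in order until the claim fails.
For q = 2, 3, 5, 7, 11 the conclusion holds.
q = 13: 13 mod 19 = 13 — not in {2, 3, 5, 7, 11}.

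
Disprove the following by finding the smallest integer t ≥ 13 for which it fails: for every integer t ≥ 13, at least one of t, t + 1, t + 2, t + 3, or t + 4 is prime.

The first 11 eligible values, up to t = 23, all satisfy the conclusion.
t = 24: 24 = 2 × 12; 25 = 5 × 5; 26 = 2 × 13; 27 = 3 × 9; 28 = 2 × 14 — all composite.
Thus t = 24 disproves the claim, and no smaller t works.

t = 24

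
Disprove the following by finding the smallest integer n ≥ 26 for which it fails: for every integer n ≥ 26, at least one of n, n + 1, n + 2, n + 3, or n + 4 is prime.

n = 32

The first 6 eligible values, up to n = 31, all satisfy the conclusion.
n = 32: 32 = 2 × 16; 33 = 3 × 11; 34 = 2 × 17; 35 = 5 × 7; 36 = 2 × 18 — all composite.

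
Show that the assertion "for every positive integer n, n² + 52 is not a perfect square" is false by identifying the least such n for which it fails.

n = 12

For n = 1, 2, 3, 4, …, 9, 10, 11 the conclusion holds.
n = 12: 12² + 52 = 196 = 14², a perfect square.
Hence n = 12 is a counterexample.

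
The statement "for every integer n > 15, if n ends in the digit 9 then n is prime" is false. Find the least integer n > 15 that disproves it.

n = 39

For n = 19, 29 the conclusion holds.
n = 39: 39 ends in 9; 39 = 3 × 13, composite.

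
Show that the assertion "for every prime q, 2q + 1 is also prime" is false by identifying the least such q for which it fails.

q = 2: 2q + 1 = 5, prime.
q = 3: 2q + 1 = 7, prime.
q = 5: 2q + 1 = 11, prime.
q = 7: 2q + 1 = 15 = 3 × 5, not prime.

q = 7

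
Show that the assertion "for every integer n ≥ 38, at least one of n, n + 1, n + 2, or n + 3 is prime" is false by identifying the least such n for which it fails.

Check each integer n ≥ 38 in order until n, n + 1, n + 2, n + 3 are all composite.
For n = 38, 39, 40, 41, 42, 43, 44, 45, 46, 47 the conclusion holds.
n = 48: 48 = 2 × 24; 49 = 7 × 7; 50 = 2 × 25; 51 = 3 × 17 — all composite.
Hence n = 48 is a counterexample.

n = 48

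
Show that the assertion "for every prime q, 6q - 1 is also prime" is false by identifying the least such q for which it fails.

q = 11

We need the least prime q for which 6q - 1 is not prime.
q = 2: 6q - 1 = 11, prime.
q = 3: 6q - 1 = 17, prime.
q = 5: 6q - 1 = 29, prime.
q = 7: 6q - 1 = 41, prime.
q = 11: 6q - 1 = 65 = 5 × 13, not prime.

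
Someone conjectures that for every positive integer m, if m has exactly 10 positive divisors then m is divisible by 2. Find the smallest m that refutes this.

A counterexample is any positive integer m such that m has exactly 10 positive divisors but m is not divisible by 2; we check each in order.
For m = 48, 80, 112, 162, 176, 208, 272, 304, 368 the conclusion holds.
m = 405: τ(405) = 10; 405 mod 2 = 1.

m = 405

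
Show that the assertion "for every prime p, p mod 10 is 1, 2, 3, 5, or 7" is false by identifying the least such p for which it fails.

p = 19

Check each prime p in order until the claim fails.
For p = 2, 3, 5, 7, 11, 13, 17 the conclusion holds.
p = 19: 19 mod 10 = 9 — not in {1, 2, 3, 5, 7}.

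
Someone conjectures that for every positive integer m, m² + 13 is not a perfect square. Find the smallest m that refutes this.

m = 6

We need the least positive integer m for which m² + 13 is a perfect square.
m = 1: 1² + 13 = 14, not a perfect square.
m = 2: 2² + 13 = 17, not a perfect square.
m = 3: 3² + 13 = 22, not a perfect square.
m = 4: 4² + 13 = 29, not a perfect square.
m = 5: 5² + 13 = 38, not a perfect square.
m = 6: 6² + 13 = 49 = 7², a perfect square.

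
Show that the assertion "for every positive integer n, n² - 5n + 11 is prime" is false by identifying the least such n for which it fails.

Check each positive integer n in order until n² - 5n + 11 is not prime.
The first 6 eligible values, up to n = 6, all satisfy the conclusion.
n = 7: n² - 5n + 11 = 25 = 5 × 5, composite.

n = 7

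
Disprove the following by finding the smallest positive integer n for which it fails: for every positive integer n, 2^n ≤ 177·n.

n = 11

The first 10 eligible values, up to n = 10, all satisfy the conclusion.
n = 11: 2^n = 2048 and 177·n = 1947, so 2048 > 1947.
So n = 11 is the smallest counterexample.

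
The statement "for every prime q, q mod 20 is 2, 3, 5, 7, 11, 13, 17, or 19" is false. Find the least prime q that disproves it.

For q = 2, 3, 5, 7, 11, 13, 17, 19, 23 the conclusion holds.
q = 29: 29 mod 20 = 9 — not in {2, 3, 5, 7, 11, 13, 17, 19}.

q = 29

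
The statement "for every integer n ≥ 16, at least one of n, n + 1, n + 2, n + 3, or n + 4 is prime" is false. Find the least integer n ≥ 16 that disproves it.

Check each integer n ≥ 16 in order until n, n + 1, n + 2, n + 3, n + 4 are all composite.
The first 8 eligible values, up to n = 23, all satisfy the conclusion.
n = 24: 24 = 2 × 12; 25 = 5 × 5; 26 = 2 × 13; 27 = 3 × 9; 28 = 2 × 14 — all composite.
Hence n = 24 is a counterexample.

n = 24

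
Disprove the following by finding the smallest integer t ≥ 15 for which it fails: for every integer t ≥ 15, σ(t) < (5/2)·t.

t = 24

A counterexample is any integer t ≥ 15 such that the claim fails; we check each in order.
For t = 15, 16, 17, 18, 19, 20, 21, 22, 23 the conclusion holds.
t = 24: σ(24) = 60; 60 ≥ 60.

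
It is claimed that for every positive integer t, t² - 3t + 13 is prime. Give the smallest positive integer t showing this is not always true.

t = 12

The first 11 eligible values, up to t = 11, all satisfy the conclusion.
t = 12: t² - 3t + 13 = 121 = 11 × 11, composite.
Hence t = 12 is a counterexample.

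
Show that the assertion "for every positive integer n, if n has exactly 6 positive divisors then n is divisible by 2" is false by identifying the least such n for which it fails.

n = 45

A counterexample is any positive integer n such that n has exactly 6 positive divisors but n is not divisible by 2; we check each in order.
For n = 12, 18, 20, 28, 32, 44 the conclusion holds.
n = 45: τ(45) = 6; 45 mod 2 = 1.
Thus n = 45 disproves the claim, and no smaller n works.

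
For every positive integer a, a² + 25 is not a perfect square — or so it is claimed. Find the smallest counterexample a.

a = 12

For a = 1, 2, 3, 4, …, 9, 10, 11 the conclusion holds.
a = 12: 12² + 25 = 169 = 13², a perfect square.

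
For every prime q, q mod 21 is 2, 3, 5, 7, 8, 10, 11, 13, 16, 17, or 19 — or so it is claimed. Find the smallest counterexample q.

For q = 2, 3, 5, 7, …, 29, 31, 37 the conclusion holds.
q = 41: 41 mod 21 = 20 — not in {2, 3, 5, 7, 8, 10, 11, 13, 16, 17, 19}.
Hence q = 41 is a counterexample.

q = 41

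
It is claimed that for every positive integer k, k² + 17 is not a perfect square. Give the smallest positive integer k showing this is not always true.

k = 8

A counterexample is any positive integer k such that k² + 17 is a perfect square; we check each in order.
For k = 1, 2, 3, 4, 5, 6, 7 the conclusion holds.
k = 8: 8² + 17 = 81 = 9², a perfect square.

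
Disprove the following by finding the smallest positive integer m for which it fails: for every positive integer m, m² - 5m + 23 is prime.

m = 19

A counterexample is any positive integer m such that m² - 5m + 23 is not prime; we check each in order.
For m = 1, 2, 3, 4, …, 16, 17, 18 the conclusion holds.
m = 19: m² - 5m + 23 = 289 = 17 × 17, composite.
Thus m = 19 disproves the claim, and no smaller m works.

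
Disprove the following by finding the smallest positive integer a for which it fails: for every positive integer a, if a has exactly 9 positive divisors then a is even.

a = 225

We need the least positive integer a for which a has exactly 9 positive divisors but a is odd.
For a = 36, 100, 196 the conclusion holds.
a = 225: divisors of 225: 9 divisors; 225 is odd.
So a = 225 is the smallest counterexample.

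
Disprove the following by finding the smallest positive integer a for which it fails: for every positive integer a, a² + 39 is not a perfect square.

A counterexample is any positive integer a such that a² + 39 is a perfect square; we check each in order.
For a = 1, 2, 3, 4 the conclusion holds.
a = 5: 5² + 39 = 64 = 8², a perfect square.

a = 5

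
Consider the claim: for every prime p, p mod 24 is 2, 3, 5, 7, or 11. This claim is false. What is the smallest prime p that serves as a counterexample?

Check each prime p in order until the claim fails.
p = 2: 2 mod 24 = 2.
p = 3: 3 mod 24 = 3.
p = 5: 5 mod 24 = 5.
p = 7: 7 mod 24 = 7.
p = 11: 11 mod 24 = 11.
p = 13: 13 mod 24 = 13 — not in {2, 3, 5, 7, 11}.

p = 13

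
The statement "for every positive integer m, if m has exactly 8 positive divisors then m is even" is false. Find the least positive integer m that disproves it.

m = 105

Check each positive integer m in order until m has exactly 8 positive divisors but m is odd.
The first 12 eligible values, up to m = 104, all satisfy the conclusion.
m = 105: divisors of 105: 1, 3, 5, 7, 15, 21, 35, 105; 105 is odd.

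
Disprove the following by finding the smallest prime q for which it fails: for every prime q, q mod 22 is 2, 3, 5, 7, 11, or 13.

q = 17

A counterexample is any prime q such that the claim fails; we check each in order.
q = 2: 2 mod 22 = 2.
q = 3: 3 mod 22 = 3.
q = 5: 5 mod 22 = 5.
q = 7: 7 mod 22 = 7.
q = 11: 11 mod 22 = 11.
q = 13: 13 mod 22 = 13.
q = 17: 17 mod 22 = 17 — not in {2, 3, 5, 7, 11, 13}.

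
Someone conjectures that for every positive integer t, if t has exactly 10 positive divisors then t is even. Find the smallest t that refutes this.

t = 405

We need the least positive integer t for which t has exactly 10 positive divisors but t is odd.
The first 9 eligible values, up to t = 368, all satisfy the conclusion.
t = 405: divisors of 405: 10 divisors; 405 is odd.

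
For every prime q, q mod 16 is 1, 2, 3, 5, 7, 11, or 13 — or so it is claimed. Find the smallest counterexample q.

q = 31

We need the least prime q for which the claim fails.
For q = 2, 3, 5, 7, 11, 13, 17, 19, 23, 29 the conclusion holds.
q = 31: 31 mod 16 = 15 — not in {1, 2, 3, 5, 7, 11, 13}.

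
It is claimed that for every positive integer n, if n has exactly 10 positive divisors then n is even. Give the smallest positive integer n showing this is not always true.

n = 405

The first 9 eligible values, up to n = 368, all satisfy the conclusion.
n = 405: divisors of 405: 10 divisors; 405 is odd.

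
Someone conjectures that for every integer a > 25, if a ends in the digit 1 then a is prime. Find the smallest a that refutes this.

A counterexample is any integer a > 25 such that a ends in the digit 1 but a is not prime; we check each in order.
a = 31: 31 ends in 1 and is prime.
a = 41: 41 ends in 1 and is prime.
a = 51: 51 ends in 1; 51 = 3 × 17, composite.
So a = 51 is the smallest counterexample.

a = 51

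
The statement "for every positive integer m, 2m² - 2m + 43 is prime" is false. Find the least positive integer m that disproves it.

m = 3

A counterexample is any positive integer m such that 2m² - 2m + 43 is not prime; we check each in order.
For m = 1, 2 the conclusion holds.
m = 3: 2m² - 2m + 43 = 55 = 5 × 11, composite.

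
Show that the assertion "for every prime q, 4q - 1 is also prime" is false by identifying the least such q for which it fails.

q = 7

For q = 2, 3, 5 the conclusion holds.
q = 7: 4q - 1 = 27 = 3 × 9, not prime.
Hence q = 7 is a counterexample.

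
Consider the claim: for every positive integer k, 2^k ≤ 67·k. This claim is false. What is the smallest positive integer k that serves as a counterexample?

For k = 1, 2, 3, 4, 5, 6, 7, 8, 9 the conclusion holds.
k = 10: 2^k = 1024 and 67·k = 670, so 1024 > 670.
Thus k = 10 disproves the claim, and no smaller k works.

k = 10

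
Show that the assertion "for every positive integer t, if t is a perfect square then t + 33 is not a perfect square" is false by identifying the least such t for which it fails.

We need the least positive integer t for which t is a perfect square but t + 33 is a perfect square.
For t = 1, 4, 9 the conclusion holds.
t = 16: 16 = 4² and 16 + 33 = 49 = 7².

t = 16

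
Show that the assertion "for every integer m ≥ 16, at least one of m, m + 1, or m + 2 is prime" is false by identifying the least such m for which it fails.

We need the least integer m ≥ 16 for which m, m + 1, m + 2 are all composite.
m = 16: 17 is prime.
m = 17: 17 is prime.
m = 18: 19 is prime.
m = 19: 19 is prime.
m = 20: 20 = 2 × 10; 21 = 3 × 7; 22 = 2 × 11 — all composite.
So m = 20 is the smallest counterexample.

m = 20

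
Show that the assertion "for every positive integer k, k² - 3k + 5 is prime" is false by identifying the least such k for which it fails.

For k = 1, 2, 3 the conclusion holds.
k = 4: k² - 3k + 5 = 9 = 3 × 3, composite.
Hence k = 4 is a counterexample.

k = 4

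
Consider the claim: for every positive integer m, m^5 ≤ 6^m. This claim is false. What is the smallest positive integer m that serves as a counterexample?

m = 1: m^5 = 1 and 6^m = 6, so 1 ≤ 6.
m = 2: m^5 = 32 and 6^m = 36, so 32 ≤ 36.
m = 3: m^5 = 243 and 6^m = 216, so 243 > 216.
Hence m = 3 is a counterexample.

m = 3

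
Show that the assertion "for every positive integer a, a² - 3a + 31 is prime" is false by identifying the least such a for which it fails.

a = 4

A counterexample is any positive integer a such that a² - 3a + 31 is not prime; we check each in order.
a = 1: a² - 3a + 31 = 29, prime.
a = 2: a² - 3a + 31 = 29, prime.
a = 3: a² - 3a + 31 = 31, prime.
a = 4: a² - 3a + 31 = 35 = 5 × 7, composite.
Thus a = 4 disproves the claim, and no smaller a works.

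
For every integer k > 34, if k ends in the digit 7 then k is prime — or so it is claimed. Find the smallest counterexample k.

A counterexample is any integer k > 34 such that k ends in the digit 7 but k is not prime; we check each in order.
For k = 37, 47 the conclusion holds.
k = 57: 57 ends in 7; 57 = 3 × 19, composite.
Hence k = 57 is a counterexample.

k = 57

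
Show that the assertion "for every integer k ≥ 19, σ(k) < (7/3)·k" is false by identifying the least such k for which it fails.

We need the least integer k ≥ 19 for which the claim fails.
For k = 19, 20, 21, 22, 23 the conclusion holds.
k = 24: σ(24) = 60; 60 ≥ 56.
So k = 24 is the smallest counterexample.

k = 24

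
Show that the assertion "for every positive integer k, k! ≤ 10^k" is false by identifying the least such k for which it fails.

A counterexample is any positive integer k such that k! > 10^k; we check each in order.
For k = 1, 2, 3, 4, …, 22, 23, 24 the conclusion holds.
k = 25: k! = 15511210043330985984000000 and 10^k = 10000000000000000000000000, so 15511210043330985984000000 > 10000000000000000000000000.
Hence k = 25 is a counterexample.

k = 25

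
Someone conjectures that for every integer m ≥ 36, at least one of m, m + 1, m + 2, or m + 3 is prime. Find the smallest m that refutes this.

We need the least integer m ≥ 36 for which m, m + 1, m + 2, m + 3 are all composite.
The first 12 eligible values, up to m = 47, all satisfy the conclusion.
m = 48: 48 = 2 × 24; 49 = 7 × 7; 50 = 2 × 25; 51 = 3 × 17 — all composite.
So m = 48 is the smallest counterexample.

m = 48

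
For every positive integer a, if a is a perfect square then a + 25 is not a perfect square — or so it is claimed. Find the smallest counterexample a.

a = 144

We need the least positive integer a for which a is a perfect square but a + 25 is a perfect square.
For a = 1, 4, 9, 16, …, 81, 100, 121 the conclusion holds.
a = 144: 144 = 12² and 144 + 25 = 169 = 13².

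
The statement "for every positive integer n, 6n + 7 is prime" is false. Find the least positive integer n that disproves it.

n = 3

Check each positive integer n in order until 6n + 7 is not prime.
For n = 1, 2 the conclusion holds.
n = 3: 6n + 7 = 25 = 5 × 5, composite.
Thus n = 3 disproves the claim, and no smaller n works.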